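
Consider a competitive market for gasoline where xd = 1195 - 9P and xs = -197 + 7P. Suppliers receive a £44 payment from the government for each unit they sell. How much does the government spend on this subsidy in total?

Pre-subsidy: 1195 - 9P = -197 + 7P gives P* = 87, x* = 412.
With the subsidy, sellers receive Ps = Pb + 44 for each unit, where Pb is the price buyers pay.
Supply in terms of Pb becomes xs = -197 + 7(Pb + 44) = 111 + 7Pb. Setting this equal to demand: 1195 - 9Pb = 111 + 7Pb, so Pb = 67.75.
Sellers receive Ps = 67.75 + 44 = 111.75; x' = 1195 − 9·67.75 = 585.25.
Government outlay = subsidy × quantity = 44 × 585.25 = 25751.

Government cost = £25751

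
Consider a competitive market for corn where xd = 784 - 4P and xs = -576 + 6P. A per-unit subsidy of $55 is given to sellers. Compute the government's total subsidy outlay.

Pre-subsidy: 784 - 4P = -576 + 6P gives P* = 136, x* = 240.
With the subsidy, sellers receive Ps = Pb + 55 for each unit, where Pb is the price buyers pay.
Supply in terms of Pb becomes xs = -576 + 6(Pb + 55) = -246 + 6Pb. Setting this equal to demand: 784 - 4Pb = -246 + 6Pb, so Pb = 103.
Sellers receive Ps = 103 + 55 = 158; x' = 784 − 4·103 = 372.
Government outlay = subsidy × quantity = 55 × 372 = 20460.

Government cost = $20460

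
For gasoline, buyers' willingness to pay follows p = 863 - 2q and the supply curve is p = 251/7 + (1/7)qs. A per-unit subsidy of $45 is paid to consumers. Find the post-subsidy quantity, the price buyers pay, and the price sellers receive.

q' = 407; buyers pay $49; sellers receive $94

Pre-subsidy: 863 - 2q = 251/7 + (1/7)q gives q* = 386 and p* = 91.
With the rebate, buyers effectively pay pb = ps − 45, where ps is the price sellers receive.
On the curves, pb = 863 - 2q and ps = 251/7 + (1/7)q; the wedge ps − pb = 45 gives 251/7 + (1/7)q − (863 - 2q) = 45, so q' = 407.
Then pb = 863 − 2·407 = 49 and ps = 251/7 + (1/7)·407 = 94.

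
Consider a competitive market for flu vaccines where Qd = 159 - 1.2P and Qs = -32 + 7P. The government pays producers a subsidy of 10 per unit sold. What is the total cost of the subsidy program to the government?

Pre-subsidy: 159 - 1.2P = -32 + 7P gives P* = 955/41, Q* = 5373/41.
With the subsidy, sellers receive Ps = Pb + 10 for each unit, where Pb is the price buyers pay.
Supply in terms of Pb becomes Qs = -32 + 7(Pb + 10) = 38 + 7Pb. Setting this equal to demand: 159 - 1.2Pb = 38 + 7Pb, so Pb = 605/41.
Sellers receive Ps = 605/41 + 10 = 1015/41; Q' = 159 − 1.2·(605/41) = 5793/41.
Government outlay = subsidy × quantity = 10 × 5793/41 = 57930/41.

Government cost = 57930/41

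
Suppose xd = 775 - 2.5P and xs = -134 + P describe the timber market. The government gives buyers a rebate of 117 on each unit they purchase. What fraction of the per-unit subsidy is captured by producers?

Producer share = 5/7

Pre-subsidy: 775 - 2.5P = -134 + P gives P* = 1818/7, x* = 880/7.
With the rebate, buyers effectively pay Pb = Ps − 117, where Ps is the price sellers receive.
Demand in terms of Ps becomes xd = 775 − 2.5(Ps − 117) = 1067.5 - 2.5Ps. Setting this equal to supply: 1067.5 - 2.5Ps = -134 + Ps, so Ps = 2403/7.
Buyers pay Pb = 2403/7 − 117 = 1584/7; x' = -134 + 1·(2403/7) = 1465/7.
Buyers' price falls by P* − Pb = 1818/7 − 1584/7 = 234/7; sellers' price rises by Ps − P* = 2403/7 − 1818/7 = 585/7.
So producers capture (585/7)/117 = 5/7 of each unit of subsidy.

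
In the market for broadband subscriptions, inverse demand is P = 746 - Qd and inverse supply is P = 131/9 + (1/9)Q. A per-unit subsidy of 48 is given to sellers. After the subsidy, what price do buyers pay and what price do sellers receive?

Buyers pay 44.5; sellers receive 92.5

Pre-subsidy: 746 - Q = 131/9 + (1/9)Q gives Q* = 658.3 and P* = 87.7.
With the subsidy, sellers receive Ps = Pb + 48 for each unit, where Pb is the price buyers pay.
On the curves, Pb = 746 - Q and Ps = 131/9 + (1/9)Q; the wedge Ps − Pb = 48 gives 131/9 + (1/9)Q − (746 - Q) = 48, so Q' = 701.5.
Then Pb = 746 − 1·701.5 = 44.5 and Ps = 131/9 + (1/9)·701.5 = 92.5.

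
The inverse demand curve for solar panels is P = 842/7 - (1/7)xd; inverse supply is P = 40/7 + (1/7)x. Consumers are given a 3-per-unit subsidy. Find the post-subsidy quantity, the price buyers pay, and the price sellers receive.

Pre-subsidy: 842/7 - (1/7)x = 40/7 + (1/7)x gives x* = 401 and P* = 63.
With the rebate, buyers effectively pay Pb = Ps − 3, where Ps is the price sellers receive.
On the curves, Pb = 842/7 - (1/7)x and Ps = 40/7 + (1/7)x; the wedge Ps − Pb = 3 gives 40/7 + (1/7)x − (842/7 - (1/7)x) = 3, so x' = 411.5.
Then Pb = 842/7 − (1/7)·411.5 = 61.5 and Ps = 40/7 + (1/7)·411.5 = 64.5.

x' = 411.5; buyers pay 61.5; sellers receive 64.5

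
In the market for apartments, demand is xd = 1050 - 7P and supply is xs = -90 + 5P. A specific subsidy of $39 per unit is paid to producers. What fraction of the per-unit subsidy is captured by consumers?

Pre-subsidy: 1050 - 7P = -90 + 5P gives P* = 95, x* = 385.
With the subsidy, sellers receive Ps = Pb + 39 for each unit, where Pb is the price buyers pay.
Supply in terms of Pb becomes xs = -90 + 5(Pb + 39) = 105 + 5Pb. Setting this equal to demand: 1050 - 7Pb = 105 + 5Pb, so Pb = 78.75.
Sellers receive Ps = 78.75 + 39 = 117.75; x' = 1050 − 7·78.75 = 498.75.
Buyers' price falls by P* − Pb = 95 − 78.75 = 16.25; sellers' price rises by Ps − P* = 117.75 − 95 = 22.75.
So consumers capture 16.25/39 = 5/12 of each unit of subsidy.

Consumer share = 5/12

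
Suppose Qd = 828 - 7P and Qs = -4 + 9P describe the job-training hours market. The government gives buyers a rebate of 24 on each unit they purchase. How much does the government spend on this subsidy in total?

Pre-subsidy: 828 - 7P = -4 + 9P gives P* = 52, Q* = 464.
With the rebate, buyers effectively pay Pb = Ps − 24, where Ps is the price sellers receive.
Demand in terms of Ps becomes Qd = 828 − 7(Ps − 24) = 996 - 7Ps. Setting this equal to supply: 996 - 7Ps = -4 + 9Ps, so Ps = 62.5.
Buyers pay Pb = 62.5 − 24 = 38.5; Q' = -4 + 9·62.5 = 558.5.
Government outlay = subsidy × quantity = 24 × 558.5 = 13404.

Government cost = 13404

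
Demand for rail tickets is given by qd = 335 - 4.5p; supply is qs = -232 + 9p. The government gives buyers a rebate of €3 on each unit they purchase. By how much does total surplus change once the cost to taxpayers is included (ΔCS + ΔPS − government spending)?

Net change in total surplus = -€13.5

Pre-subsidy: 335 - 4.5p = -232 + 9p gives p* = 42, q* = 146.
With the rebate, buyers effectively pay pb = ps − 3, where ps is the price sellers receive.
Demand in terms of ps becomes qd = 335 − 4.5(ps − 3) = 348.5 - 4.5ps. Setting this equal to supply: 348.5 - 4.5ps = -232 + 9ps, so ps = 43.
Buyers pay pb = 43 − 3 = 40; q' = -232 + 9·43 = 155.
ΔCS = ½(146 + 155)(42 − 40) = 301; ΔPS = ½(146 + 155)(43 − 42) = 150.5.
Government spending = 3 × 155 = 465.
Net change = 301 + 150.5 − 465 = -13.5. The loss equals the DWL triangle ½·3·9.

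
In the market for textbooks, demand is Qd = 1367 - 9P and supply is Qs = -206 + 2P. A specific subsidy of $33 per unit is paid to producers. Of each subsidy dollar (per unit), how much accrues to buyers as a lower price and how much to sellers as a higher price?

Buyers gain $6 per unit; sellers gain $27 per unit

Pre-subsidy: 1367 - 9P = -206 + 2P gives P* = 143, Q* = 80.
With the subsidy, sellers receive Ps = Pb + 33 for each unit, where Pb is the price buyers pay.
Supply in terms of Pb becomes Qs = -206 + 2(Pb + 33) = -140 + 2Pb. Setting this equal to demand: 1367 - 9Pb = -140 + 2Pb, so Pb = 137.
Sellers receive Ps = 137 + 33 = 170; Q' = 1367 − 9·137 = 134.
Buyers' price falls by P* − Pb = 143 − 137 = 6; sellers' price rises by Ps − P* = 170 − 143 = 27.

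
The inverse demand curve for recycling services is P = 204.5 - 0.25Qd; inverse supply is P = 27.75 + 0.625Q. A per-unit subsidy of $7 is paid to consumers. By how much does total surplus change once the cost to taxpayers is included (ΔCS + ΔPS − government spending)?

Pre-subsidy: 204.5 - 0.25Q = 27.75 + 0.625Q gives Q* = 202 and P* = 154.
With the rebate, buyers effectively pay Pb = Ps − 7, where Ps is the price sellers receive.
On the curves, Pb = 204.5 - 0.25Q and Ps = 27.75 + 0.625Q; the wedge Ps − Pb = 7 gives 27.75 + 0.625Q − (204.5 - 0.25Q) = 7, so Q' = 210.
Then Pb = 204.5 − 0.25·210 = 152 and Ps = 27.75 + 0.625·210 = 159.
ΔCS = ½(202 + 210)(154 − 152) = 412; ΔPS = ½(202 + 210)(159 − 154) = 1030.
Government spending = 7 × 210 = 1470.
Net change = 412 + 1030 − 1470 = -28. The loss equals the DWL triangle ½·7·8.

Net change in total surplus = -$28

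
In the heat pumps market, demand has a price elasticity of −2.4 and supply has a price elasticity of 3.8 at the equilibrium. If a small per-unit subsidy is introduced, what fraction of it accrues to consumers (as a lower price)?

For a small subsidy around the equilibrium, the benefit split depends on the relative slopes, which at a point are proportional to the elasticities.
Buyer share = εs/(εs + |εd|) = 3.8/(3.8 + 2.4) = 19/31; seller share = |εd|/(εs + |εd|) = 12/31.

Consumer share = 19/31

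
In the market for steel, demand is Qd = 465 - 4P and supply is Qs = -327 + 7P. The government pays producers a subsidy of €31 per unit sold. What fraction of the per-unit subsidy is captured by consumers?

Pre-subsidy: 465 - 4P = -327 + 7P gives P* = 72, Q* = 177.
With the subsidy, sellers receive Ps = Pb + 31 for each unit, where Pb is the price buyers pay.
Supply in terms of Pb becomes Qs = -327 + 7(Pb + 31) = -110 + 7Pb. Setting this equal to demand: 465 - 4Pb = -110 + 7Pb, so Pb = 575/11.
Sellers receive Ps = 575/11 + 31 = 916/11; Q' = 465 − 4·(575/11) = 2815/11.
Buyers' price falls by P* − Pb = 72 − 575/11 = 217/11; sellers' price rises by Ps − P* = 916/11 − 72 = 124/11.
So consumers capture (217/11)/31 = 7/11 of each unit of subsidy.

Consumer share = 7/11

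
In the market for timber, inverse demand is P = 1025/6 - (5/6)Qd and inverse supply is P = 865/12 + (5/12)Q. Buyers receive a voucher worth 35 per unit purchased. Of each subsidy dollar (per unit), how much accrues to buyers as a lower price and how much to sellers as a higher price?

Buyers gain 70/3 per unit; sellers gain 35/3 per unit

Pre-subsidy: 1025/6 - (5/6)Q = 865/12 + (5/12)Q gives Q* = 79 and P* = 105.
With the rebate, buyers effectively pay Pb = Ps − 35, where Ps is the price sellers receive.
On the curves, Pb = 1025/6 - (5/6)Q and Ps = 865/12 + (5/12)Q; the wedge Ps − Pb = 35 gives 865/12 + (5/12)Q − (1025/6 - (5/6)Q) = 35, so Q' = 107.
Then Pb = 1025/6 − (5/6)·107 = 245/3 and Ps = 865/12 + (5/12)·107 = 350/3.
Buyers' price falls by P* − Pb = 105 − 245/3 = 70/3; sellers' price rises by Ps − P* = 350/3 − 105 = 35/3.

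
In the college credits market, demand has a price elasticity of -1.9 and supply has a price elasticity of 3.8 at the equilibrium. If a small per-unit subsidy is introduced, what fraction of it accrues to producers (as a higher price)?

Producer share = 1/3

For a small subsidy around the equilibrium, the benefit split depends on the relative slopes, which at a point are proportional to the elasticities.
Buyer share = εs/(εs + |εd|) = 3.8/(3.8 + 1.9) = 2/3; seller share = |εd|/(εs + |εd|) = 1/3.
So producers capture 1/3 of the subsidy.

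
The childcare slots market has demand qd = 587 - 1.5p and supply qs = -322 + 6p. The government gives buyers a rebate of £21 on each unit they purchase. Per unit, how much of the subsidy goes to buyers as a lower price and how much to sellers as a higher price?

Buyers gain £16.8 per unit; sellers gain £4.2 per unit

Pre-subsidy: 587 - 1.5p = -322 + 6p gives p* = 121.2, q* = 405.2.
With the rebate, buyers effectively pay pb = ps − 21, where ps is the price sellers receive.
Demand in terms of ps becomes qd = 587 − 1.5(ps − 21) = 618.5 - 1.5ps. Setting this equal to supply: 618.5 - 1.5ps = -322 + 6ps, so ps = 125.4.
Buyers pay pb = 125.4 − 21 = 104.4; q' = -322 + 6·125.4 = 430.4.
Buyers' price falls by p* − pb = 121.2 − 104.4 = 16.8; sellers' price rises by ps − p* = 125.4 − 121.2 = 4.2.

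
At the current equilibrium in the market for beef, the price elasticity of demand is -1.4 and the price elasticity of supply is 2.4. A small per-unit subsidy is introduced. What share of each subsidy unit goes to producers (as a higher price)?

Producer share = 7/19

For a small subsidy around the equilibrium, the benefit split depends on the relative slopes, which at a point are proportional to the elasticities.
Buyer share = εs/(εs + |εd|) = 2.4/(2.4 + 1.4) = 12/19; seller share = |εd|/(εs + |εd|) = 7/19.
So producers capture 7/19 of the subsidy.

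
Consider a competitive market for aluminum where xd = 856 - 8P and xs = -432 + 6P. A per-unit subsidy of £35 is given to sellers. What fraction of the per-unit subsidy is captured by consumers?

Consumer share = 3/7

Pre-subsidy: 856 - 8P = -432 + 6P gives P* = 92, x* = 120.
With the subsidy, sellers receive Ps = Pb + 35 for each unit, where Pb is the price buyers pay.
Supply in terms of Pb becomes xs = -432 + 6(Pb + 35) = -222 + 6Pb. Setting this equal to demand: 856 - 8Pb = -222 + 6Pb, so Pb = 77.
Sellers receive Ps = 77 + 35 = 112; x' = 856 − 8·77 = 240.
Buyers' price falls by P* − Pb = 92 − 77 = 15; sellers' price rises by Ps − P* = 112 − 92 = 20.
So consumers capture 15/35 = 3/7 of each unit of subsidy.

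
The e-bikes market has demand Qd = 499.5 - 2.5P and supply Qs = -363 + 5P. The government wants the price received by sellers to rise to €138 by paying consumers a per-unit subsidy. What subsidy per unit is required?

Required subsidy s = €69 per unit

At a seller price of 138, quantity supplied is -363 + 5·138 = 327.
Buyers absorb 327 only when they pay Pb with 499.5 − 2.5·Pb = 327, i.e. Pb = 69.
s = Ps − Pb = 138 − 69 = 69.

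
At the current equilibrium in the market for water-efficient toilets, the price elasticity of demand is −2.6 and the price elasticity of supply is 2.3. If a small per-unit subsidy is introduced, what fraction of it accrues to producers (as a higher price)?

For a small subsidy around the equilibrium, the benefit split depends on the relative slopes, which at a point are proportional to the elasticities.
Buyer share = εs/(εs + |εd|) = 2.3/(2.3 + 2.6) = 23/49; seller share = |εd|/(εs + |εd|) = 26/49.
So producers capture 26/49 of the subsidy.

Producer share = 26/49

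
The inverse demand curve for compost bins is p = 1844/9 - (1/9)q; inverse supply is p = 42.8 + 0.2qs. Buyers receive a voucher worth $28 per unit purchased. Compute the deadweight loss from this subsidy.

Deadweight loss = $1260

Pre-subsidy: 1844/9 - (1/9)q = 42.8 + 0.2q gives q* = 521 and p* = 147.
With the rebate, buyers effectively pay pb = ps − 28, where ps is the price sellers receive.
On the curves, pb = 1844/9 - (1/9)q and ps = 42.8 + 0.2q; the wedge ps − pb = 28 gives 42.8 + 0.2q − (1844/9 - (1/9)q) = 28, so q' = 611.
Then pb = 1844/9 − (1/9)·611 = 137 and ps = 42.8 + 0.2·611 = 165.
The subsidy expands output by 611 − 521 = 90 past the efficient level; on those units the gap between marginal cost and willingness to pay runs from 0 up to 28.
DWL = ½ × 28 × 90 = 1260.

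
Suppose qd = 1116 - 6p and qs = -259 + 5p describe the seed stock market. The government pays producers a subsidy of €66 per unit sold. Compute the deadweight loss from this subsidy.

Deadweight loss = €5940

Pre-subsidy: 1116 - 6p = -259 + 5p gives p* = 125, q* = 366.
With the subsidy, sellers receive ps = pb + 66 for each unit, where pb is the price buyers pay.
Supply in terms of pb becomes qs = -259 + 5(pb + 66) = 71 + 5pb. Setting this equal to demand: 1116 - 6pb = 71 + 5pb, so pb = 95.
Sellers receive ps = 95 + 66 = 161; q' = 1116 − 6·95 = 546.
The subsidy expands output by 546 − 366 = 180 past the efficient level; on those units the gap between marginal cost and willingness to pay runs from 0 up to 66.
DWL = ½ × 66 × 180 = 5940.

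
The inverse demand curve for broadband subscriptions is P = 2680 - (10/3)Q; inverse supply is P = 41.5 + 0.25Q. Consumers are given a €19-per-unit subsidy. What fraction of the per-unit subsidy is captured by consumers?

Consumer share = 40/43

Pre-subsidy: 2680 - (10/3)Q = 41.5 + 0.25Q gives Q* = 31662/43 and P* = 9700/43.
With the rebate, buyers effectively pay Pb = Ps − 19, where Ps is the price sellers receive.
On the curves, Pb = 2680 - (10/3)Q and Ps = 41.5 + 0.25Q; the wedge Ps − Pb = 19 gives 41.5 + 0.25Q − (2680 - (10/3)Q) = 19, so Q' = 31890/43.
Then Pb = 2680 − (10/3)·(31890/43) = 8940/43 and Ps = 41.5 + 0.25·(31890/43) = 9757/43.
Buyers' price falls by P* − Pb = 9700/43 − 8940/43 = 760/43; sellers' price rises by Ps − P* = 9757/43 − 9700/43 = 57/43.
So consumers capture (760/43)/19 = 40/43 of each unit of subsidy.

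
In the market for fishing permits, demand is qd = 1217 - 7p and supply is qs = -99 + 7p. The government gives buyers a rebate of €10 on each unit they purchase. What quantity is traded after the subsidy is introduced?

Pre-subsidy: 1217 - 7p = -99 + 7p gives p* = 94, q* = 559.
With the rebate, buyers effectively pay pb = ps − 10, where ps is the price sellers receive.
Demand in terms of ps becomes qd = 1217 − 7(ps − 10) = 1287 - 7ps. Setting this equal to supply: 1287 - 7ps = -99 + 7ps, so ps = 99.
Buyers pay pb = 99 − 10 = 89; q' = -99 + 7·99 = 594.

q' = 594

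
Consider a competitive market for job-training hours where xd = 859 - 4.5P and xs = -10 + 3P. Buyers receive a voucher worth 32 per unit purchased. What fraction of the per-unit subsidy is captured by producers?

Producer share = 0.6

Pre-subsidy: 859 - 4.5P = -10 + 3P gives P* = 1738/15, x* = 337.6.
With the rebate, buyers effectively pay Pb = Ps − 32, where Ps is the price sellers receive.
Demand in terms of Ps becomes xd = 859 − 4.5(Ps − 32) = 1003 - 4.5Ps. Setting this equal to supply: 1003 - 4.5Ps = -10 + 3Ps, so Ps = 2026/15.
Buyers pay Pb = 2026/15 − 32 = 1546/15; x' = -10 + 3·(2026/15) = 395.2.
Buyers' price falls by P* − Pb = 1738/15 − 1546/15 = 12.8; sellers' price rises by Ps − P* = 2026/15 − 1738/15 = 19.2.
So producers capture 19.2/32 = 0.6 of each unit of subsidy.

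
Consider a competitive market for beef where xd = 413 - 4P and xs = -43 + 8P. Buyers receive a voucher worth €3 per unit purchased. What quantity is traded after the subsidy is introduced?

Pre-subsidy: 413 - 4P = -43 + 8P gives P* = 38, x* = 261.
With the rebate, buyers effectively pay Pb = Ps − 3, where Ps is the price sellers receive.
Demand in terms of Ps becomes xd = 413 − 4(Ps − 3) = 425 - 4Ps. Setting this equal to supply: 425 - 4Ps = -43 + 8Ps, so Ps = 39.
Buyers pay Pb = 39 − 3 = 36; x' = -43 + 8·39 = 269.

x' = 269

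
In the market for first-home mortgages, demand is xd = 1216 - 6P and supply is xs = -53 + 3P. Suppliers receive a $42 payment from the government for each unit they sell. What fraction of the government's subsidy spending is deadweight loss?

Pre-subsidy: 1216 - 6P = -53 + 3P gives P* = 141, x* = 370.
With the subsidy, sellers receive Ps = Pb + 42 for each unit, where Pb is the price buyers pay.
Supply in terms of Pb becomes xs = -53 + 3(Pb + 42) = 73 + 3Pb. Setting this equal to demand: 1216 - 6Pb = 73 + 3Pb, so Pb = 127.
Sellers receive Ps = 127 + 42 = 169; x' = 1216 − 6·127 = 454.
ΔCS = ½(370 + 454)(141 − 127) = 5768; ΔPS = ½(370 + 454)(169 − 141) = 11536.
Government spending = 42 × 454 = 19068.
DWL = ½ × 42 × (454 − 370) = 1764; fraction = 1764 / 19068 = 21/227.

DWL / government spending = 21/227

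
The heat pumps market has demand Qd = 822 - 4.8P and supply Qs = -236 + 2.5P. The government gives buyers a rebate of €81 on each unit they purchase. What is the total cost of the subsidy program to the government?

Pre-subsidy: 822 - 4.8P = -236 + 2.5P gives P* = 10580/73, Q* = 9222/73.
With the rebate, buyers effectively pay Pb = Ps − 81, where Ps is the price sellers receive.
Demand in terms of Ps becomes Qd = 822 − 4.8(Ps − 81) = 1210.8 - 4.8Ps. Setting this equal to supply: 1210.8 - 4.8Ps = -236 + 2.5Ps, so Ps = 14468/73.
Buyers pay Pb = 14468/73 − 81 = 8555/73; Q' = -236 + 2.5·(14468/73) = 18942/73.
Government outlay = subsidy × quantity = 81 × 18942/73 = 1534302/73.

Government cost = 1534302/73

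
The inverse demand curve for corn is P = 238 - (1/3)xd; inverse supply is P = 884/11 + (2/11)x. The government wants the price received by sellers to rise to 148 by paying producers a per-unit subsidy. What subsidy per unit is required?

At a seller price of 148, quantity supplied is -442 + 5.5·148 = 372.
Buyers absorb 372 only when they pay Pb = 238 − (1/3)·372 = 114.
s = Ps − Pb = 148 − 114 = 34.

Required subsidy s = 34 per unit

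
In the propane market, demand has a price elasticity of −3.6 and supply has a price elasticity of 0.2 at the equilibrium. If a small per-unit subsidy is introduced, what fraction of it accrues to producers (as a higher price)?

For a small subsidy around the equilibrium, the benefit split depends on the relative slopes, which at a point are proportional to the elasticities.
Buyer share = εs/(εs + |εd|) = 0.2/(0.2 + 3.6) = 1/19; seller share = |εd|/(εs + |εd|) = 18/19.
So producers capture 18/19 of the subsidy.

Producer share = 18/19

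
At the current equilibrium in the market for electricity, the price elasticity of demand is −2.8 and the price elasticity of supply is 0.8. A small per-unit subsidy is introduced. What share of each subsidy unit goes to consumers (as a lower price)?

For a small subsidy around the equilibrium, the benefit split depends on the relative slopes, which at a point are proportional to the elasticities.
Buyer share = εs/(εs + |εd|) = 0.8/(0.8 + 2.8) = 2/9; seller share = |εd|/(εs + |εd|) = 7/9.

Consumer share = 2/9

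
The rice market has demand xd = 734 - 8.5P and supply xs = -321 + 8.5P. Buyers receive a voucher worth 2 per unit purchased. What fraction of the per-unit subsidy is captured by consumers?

Pre-subsidy: 734 - 8.5P = -321 + 8.5P gives P* = 1055/17, x* = 206.5.
With the rebate, buyers effectively pay Pb = Ps − 2, where Ps is the price sellers receive.
Demand in terms of Ps becomes xd = 734 − 8.5(Ps − 2) = 751 - 8.5Ps. Setting this equal to supply: 751 - 8.5Ps = -321 + 8.5Ps, so Ps = 1072/17.
Buyers pay Pb = 1072/17 − 2 = 1038/17; x' = -321 + 8.5·(1072/17) = 215.
Buyers' price falls by P* − Pb = 1055/17 − 1038/17 = 1; sellers' price rises by Ps − P* = 1072/17 − 1055/17 = 1.
So consumers capture 1/2 = 0.5 of each unit of subsidy.

Consumer share = 0.5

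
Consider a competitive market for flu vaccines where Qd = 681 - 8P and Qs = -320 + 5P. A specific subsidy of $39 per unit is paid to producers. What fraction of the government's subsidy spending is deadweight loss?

DWL / government spending = 12/37

Pre-subsidy: 681 - 8P = -320 + 5P gives P* = 77, Q* = 65.
With the subsidy, sellers receive Ps = Pb + 39 for each unit, where Pb is the price buyers pay.
Supply in terms of Pb becomes Qs = -320 + 5(Pb + 39) = -125 + 5Pb. Setting this equal to demand: 681 - 8Pb = -125 + 5Pb, so Pb = 62.
Sellers receive Ps = 62 + 39 = 101; Q' = 681 − 8·62 = 185.
ΔCS = ½(65 + 185)(77 − 62) = 1875; ΔPS = ½(65 + 185)(101 − 77) = 3000.
Government spending = 39 × 185 = 7215.
DWL = ½ × 39 × (185 − 65) = 2340; fraction = 2340 / 7215 = 12/37.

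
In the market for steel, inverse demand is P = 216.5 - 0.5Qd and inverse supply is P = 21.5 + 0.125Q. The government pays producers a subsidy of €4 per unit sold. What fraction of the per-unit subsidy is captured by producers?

Pre-subsidy: 216.5 - 0.5Q = 21.5 + 0.125Q gives Q* = 312 and P* = 60.5.
With the subsidy, sellers receive Ps = Pb + 4 for each unit, where Pb is the price buyers pay.
On the curves, Pb = 216.5 - 0.5Q and Ps = 21.5 + 0.125Q; the wedge Ps − Pb = 4 gives 21.5 + 0.125Q − (216.5 - 0.5Q) = 4, so Q' = 318.4.
Then Pb = 216.5 − 0.5·318.4 = 57.3 and Ps = 21.5 + 0.125·318.4 = 61.3.
Buyers' price falls by P* − Pb = 60.5 − 57.3 = 3.2; sellers' price rises by Ps − P* = 61.3 − 60.5 = 0.8.
So producers capture 0.8/4 = 0.2 of each unit of subsidy.

Producer share = 0.2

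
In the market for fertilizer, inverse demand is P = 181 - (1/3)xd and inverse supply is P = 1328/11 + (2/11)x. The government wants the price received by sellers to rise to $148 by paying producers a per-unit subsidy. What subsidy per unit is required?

At a seller price of 148, quantity supplied is -664 + 5.5·148 = 150.
Buyers absorb 150 only when they pay Pb = 181 − (1/3)·150 = 131.
s = Ps − Pb = 148 − 131 = 17.

Required subsidy s = $17 per unit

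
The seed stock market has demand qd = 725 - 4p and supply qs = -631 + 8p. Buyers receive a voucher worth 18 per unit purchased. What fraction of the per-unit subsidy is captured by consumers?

Consumer share = 2/3

Pre-subsidy: 725 - 4p = -631 + 8p gives p* = 113, q* = 273.
With the rebate, buyers effectively pay pb = ps − 18, where ps is the price sellers receive.
Demand in terms of ps becomes qd = 725 − 4(ps − 18) = 797 - 4ps. Setting this equal to supply: 797 - 4ps = -631 + 8ps, so ps = 119.
Buyers pay pb = 119 − 18 = 101; q' = -631 + 8·119 = 321.
Buyers' price falls by p* − pb = 113 − 101 = 12; sellers' price rises by ps − p* = 119 − 113 = 6.
So consumers capture 12/18 = 2/3 of each unit of subsidy.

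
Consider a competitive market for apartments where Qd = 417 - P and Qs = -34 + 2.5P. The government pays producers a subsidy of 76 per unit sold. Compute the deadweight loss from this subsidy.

Deadweight loss = 14440/7

Pre-subsidy: 417 - P = -34 + 2.5P gives P* = 902/7, Q* = 2017/7.
With the subsidy, sellers receive Ps = Pb + 76 for each unit, where Pb is the price buyers pay.
Supply in terms of Pb becomes Qs = -34 + 2.5(Pb + 76) = 156 + 2.5Pb. Setting this equal to demand: 417 - Pb = 156 + 2.5Pb, so Pb = 522/7.
Sellers receive Ps = 522/7 + 76 = 1054/7; Q' = 417 − 1·(522/7) = 2397/7.
The subsidy expands output by 2397/7 − 2017/7 = 380/7 past the efficient level; on those units the gap between marginal cost and willingness to pay runs from 0 up to 76.
DWL = ½ × 76 × 380/7 = 14440/7.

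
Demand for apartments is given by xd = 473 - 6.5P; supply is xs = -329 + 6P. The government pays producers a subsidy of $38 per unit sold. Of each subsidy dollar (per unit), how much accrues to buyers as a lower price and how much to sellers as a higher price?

Pre-subsidy: 473 - 6.5P = -329 + 6P gives P* = 64.16, x* = 55.96.
With the subsidy, sellers receive Ps = Pb + 38 for each unit, where Pb is the price buyers pay.
Supply in terms of Pb becomes xs = -329 + 6(Pb + 38) = -101 + 6Pb. Setting this equal to demand: 473 - 6.5Pb = -101 + 6Pb, so Pb = 45.92.
Sellers receive Ps = 45.92 + 38 = 83.92; x' = 473 − 6.5·45.92 = 174.52.
Buyers' price falls by P* − Pb = 64.16 − 45.92 = 18.24; sellers' price rises by Ps − P* = 83.92 − 64.16 = 19.76.

Buyers gain $18.24 per unit; sellers gain $19.76 per unit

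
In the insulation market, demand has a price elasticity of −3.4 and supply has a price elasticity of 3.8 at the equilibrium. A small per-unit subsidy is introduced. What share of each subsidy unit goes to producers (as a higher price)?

For a small subsidy around the equilibrium, the benefit split depends on the relative slopes, which at a point are proportional to the elasticities.
Buyer share = εs/(εs + |εd|) = 3.8/(3.8 + 3.4) = 19/36; seller share = |εd|/(εs + |εd|) = 17/36.
So producers capture 17/36 of the subsidy.

Producer share = 17/36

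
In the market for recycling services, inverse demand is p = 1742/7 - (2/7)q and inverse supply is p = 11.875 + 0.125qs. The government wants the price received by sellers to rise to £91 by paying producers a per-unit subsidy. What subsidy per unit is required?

Required subsidy s = £23 per unit

At a seller price of 91, quantity supplied is -95 + 8·91 = 633.
Buyers absorb 633 only when they pay pb = 1742/7 − (2/7)·633 = 68.
s = ps − pb = 91 − 68 = 23.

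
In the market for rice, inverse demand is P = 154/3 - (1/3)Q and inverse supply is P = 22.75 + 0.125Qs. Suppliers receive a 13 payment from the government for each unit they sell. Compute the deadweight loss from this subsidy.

Pre-subsidy: 154/3 - (1/3)Q = 22.75 + 0.125Q gives Q* = 686/11 and P* = 336/11.
With the subsidy, sellers receive Ps = Pb + 13 for each unit, where Pb is the price buyers pay.
On the curves, Pb = 154/3 - (1/3)Q and Ps = 22.75 + 0.125Q; the wedge Ps − Pb = 13 gives 22.75 + 0.125Q − (154/3 - (1/3)Q) = 13, so Q' = 998/11.
Then Pb = 154/3 − (1/3)·(998/11) = 232/11 and Ps = 22.75 + 0.125·(998/11) = 375/11.
The subsidy expands output by 998/11 − 686/11 = 312/11 past the efficient level; on those units the gap between marginal cost and willingness to pay runs from 0 up to 13.
DWL = ½ × 13 × 312/11 = 2028/11.

Deadweight loss = 2028/11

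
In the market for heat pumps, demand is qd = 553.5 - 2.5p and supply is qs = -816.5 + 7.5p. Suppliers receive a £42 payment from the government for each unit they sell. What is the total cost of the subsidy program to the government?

Pre-subsidy: 553.5 - 2.5p = -816.5 + 7.5p gives p* = 137, q* = 211.
With the subsidy, sellers receive ps = pb + 42 for each unit, where pb is the price buyers pay.
Supply in terms of pb becomes qs = -816.5 + 7.5(pb + 42) = -501.5 + 7.5pb. Setting this equal to demand: 553.5 - 2.5pb = -501.5 + 7.5pb, so pb = 105.5.
Sellers receive ps = 105.5 + 42 = 147.5; q' = 553.5 − 2.5·105.5 = 289.75.
Government outlay = subsidy × quantity = 42 × 289.75 = 12169.5.

Government cost = £12169.5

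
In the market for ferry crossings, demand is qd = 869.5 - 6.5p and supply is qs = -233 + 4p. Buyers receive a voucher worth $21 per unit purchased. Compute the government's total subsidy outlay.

Pre-subsidy: 869.5 - 6.5p = -233 + 4p gives p* = 105, q* = 187.
With the rebate, buyers effectively pay pb = ps − 21, where ps is the price sellers receive.
Demand in terms of ps becomes qd = 869.5 − 6.5(ps − 21) = 1006 - 6.5ps. Setting this equal to supply: 1006 - 6.5ps = -233 + 4ps, so ps = 118.
Buyers pay pb = 118 − 21 = 97; q' = -233 + 4·118 = 239.
Government outlay = subsidy × quantity = 21 × 239 = 5019.

Government cost = $5019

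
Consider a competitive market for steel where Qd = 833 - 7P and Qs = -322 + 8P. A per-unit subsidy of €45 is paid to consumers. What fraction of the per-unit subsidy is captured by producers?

Pre-subsidy: 833 - 7P = -322 + 8P gives P* = 77, Q* = 294.
With the rebate, buyers effectively pay Pb = Ps − 45, where Ps is the price sellers receive.
Demand in terms of Ps becomes Qd = 833 − 7(Ps − 45) = 1148 - 7Ps. Setting this equal to supply: 1148 - 7Ps = -322 + 8Ps, so Ps = 98.
Buyers pay Pb = 98 − 45 = 53; Q' = -322 + 8·98 = 462.
Buyers' price falls by P* − Pb = 77 − 53 = 24; sellers' price rises by Ps − P* = 98 − 77 = 21.
So producers capture 21/45 = 7/15 of each unit of subsidy.

Producer share = 7/15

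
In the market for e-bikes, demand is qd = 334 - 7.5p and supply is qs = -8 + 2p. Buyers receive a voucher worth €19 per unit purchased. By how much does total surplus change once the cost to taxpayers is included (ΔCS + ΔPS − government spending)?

Net change in total surplus = -€285

Pre-subsidy: 334 - 7.5p = -8 + 2p gives p* = 36, q* = 64.
With the rebate, buyers effectively pay pb = ps − 19, where ps is the price sellers receive.
Demand in terms of ps becomes qd = 334 − 7.5(ps − 19) = 476.5 - 7.5ps. Setting this equal to supply: 476.5 - 7.5ps = -8 + 2ps, so ps = 51.
Buyers pay pb = 51 − 19 = 32; q' = -8 + 2·51 = 94.
ΔCS = ½(64 + 94)(36 − 32) = 316; ΔPS = ½(64 + 94)(51 − 36) = 1185.
Government spending = 19 × 94 = 1786.
Net change = 316 + 1185 − 1786 = -285. The loss equals the DWL triangle ½·19·30.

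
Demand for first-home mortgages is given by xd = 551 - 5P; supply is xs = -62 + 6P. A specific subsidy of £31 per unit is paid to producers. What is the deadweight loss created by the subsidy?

Deadweight loss = 14415/11

Pre-subsidy: 551 - 5P = -62 + 6P gives P* = 613/11, x* = 2996/11.
With the subsidy, sellers receive Ps = Pb + 31 for each unit, where Pb is the price buyers pay.
Supply in terms of Pb becomes xs = -62 + 6(Pb + 31) = 124 + 6Pb. Setting this equal to demand: 551 - 5Pb = 124 + 6Pb, so Pb = 427/11.
Sellers receive Ps = 427/11 + 31 = 768/11; x' = 551 − 5·(427/11) = 3926/11.
The subsidy expands output by 3926/11 − 2996/11 = 930/11 past the efficient level; on those units the gap between marginal cost and willingness to pay runs from 0 up to 31.
DWL = ½ × 31 × 930/11 = 14415/11.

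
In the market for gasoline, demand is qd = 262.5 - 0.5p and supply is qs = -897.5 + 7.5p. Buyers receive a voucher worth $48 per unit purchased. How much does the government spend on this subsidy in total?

Government cost = $10200

Pre-subsidy: 262.5 - 0.5p = -897.5 + 7.5p gives p* = 145, q* = 190.
With the rebate, buyers effectively pay pb = ps − 48, where ps is the price sellers receive.
Demand in terms of ps becomes qd = 262.5 − 0.5(ps − 48) = 286.5 - 0.5ps. Setting this equal to supply: 286.5 - 0.5ps = -897.5 + 7.5ps, so ps = 148.
Buyers pay pb = 148 − 48 = 100; q' = -897.5 + 7.5·148 = 212.5.
Government outlay = subsidy × quantity = 48 × 212.5 = 10200.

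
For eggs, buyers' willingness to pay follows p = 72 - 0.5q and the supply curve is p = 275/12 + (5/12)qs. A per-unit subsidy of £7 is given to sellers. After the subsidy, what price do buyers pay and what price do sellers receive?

Buyers pay 911/22; sellers receive 1065/22

Pre-subsidy: 72 - 0.5q = 275/12 + (5/12)q gives q* = 589/11 and p* = 995/22.
With the subsidy, sellers receive ps = pb + 7 for each unit, where pb is the price buyers pay.
On the curves, pb = 72 - 0.5q and ps = 275/12 + (5/12)q; the wedge ps − pb = 7 gives 275/12 + (5/12)q − (72 - 0.5q) = 7, so q' = 673/11.
Then pb = 72 − 0.5·(673/11) = 911/22 and ps = 275/12 + (5/12)·(673/11) = 1065/22.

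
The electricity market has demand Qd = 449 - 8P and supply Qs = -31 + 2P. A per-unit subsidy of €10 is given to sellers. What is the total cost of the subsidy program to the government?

Government cost = €810

Pre-subsidy: 449 - 8P = -31 + 2P gives P* = 48, Q* = 65.
With the subsidy, sellers receive Ps = Pb + 10 for each unit, where Pb is the price buyers pay.
Supply in terms of Pb becomes Qs = -31 + 2(Pb + 10) = -11 + 2Pb. Setting this equal to demand: 449 - 8Pb = -11 + 2Pb, so Pb = 46.
Sellers receive Ps = 46 + 10 = 56; Q' = 449 − 8·46 = 81.
Government outlay = subsidy × quantity = 10 × 81 = 810.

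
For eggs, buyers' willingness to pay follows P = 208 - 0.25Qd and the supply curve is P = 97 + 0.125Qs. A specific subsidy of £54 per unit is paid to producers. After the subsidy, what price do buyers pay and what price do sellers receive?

Pre-subsidy: 208 - 0.25Q = 97 + 0.125Q gives Q* = 296 and P* = 134.
With the subsidy, sellers receive Ps = Pb + 54 for each unit, where Pb is the price buyers pay.
On the curves, Pb = 208 - 0.25Q and Ps = 97 + 0.125Q; the wedge Ps − Pb = 54 gives 97 + 0.125Q − (208 - 0.25Q) = 54, so Q' = 440.
Then Pb = 208 − 0.25·440 = 98 and Ps = 97 + 0.125·440 = 152.

Buyers pay £98; sellers receive £152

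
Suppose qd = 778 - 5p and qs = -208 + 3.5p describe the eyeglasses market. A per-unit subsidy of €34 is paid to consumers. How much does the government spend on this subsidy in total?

Government cost = €9112

Pre-subsidy: 778 - 5p = -208 + 3.5p gives p* = 116, q* = 198.
With the rebate, buyers effectively pay pb = ps − 34, where ps is the price sellers receive.
Demand in terms of ps becomes qd = 778 − 5(ps − 34) = 948 - 5ps. Setting this equal to supply: 948 - 5ps = -208 + 3.5ps, so ps = 136.
Buyers pay pb = 136 − 34 = 102; q' = -208 + 3.5·136 = 268.
Government outlay = subsidy × quantity = 34 × 268 = 9112.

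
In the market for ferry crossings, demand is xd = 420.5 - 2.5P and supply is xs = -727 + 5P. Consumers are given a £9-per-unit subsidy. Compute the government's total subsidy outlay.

Government cost = £477

Pre-subsidy: 420.5 - 2.5P = -727 + 5P gives P* = 153, x* = 38.
With the rebate, buyers effectively pay Pb = Ps − 9, where Ps is the price sellers receive.
Demand in terms of Ps becomes xd = 420.5 − 2.5(Ps − 9) = 443 - 2.5Ps. Setting this equal to supply: 443 - 2.5Ps = -727 + 5Ps, so Ps = 156.
Buyers pay Pb = 156 − 9 = 147; x' = -727 + 5·156 = 53.
Government outlay = subsidy × quantity = 9 × 53 = 477.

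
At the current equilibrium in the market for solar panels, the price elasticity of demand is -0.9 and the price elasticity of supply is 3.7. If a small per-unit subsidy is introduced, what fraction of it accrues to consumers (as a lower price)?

Consumer share = 37/46

For a small subsidy around the equilibrium, the benefit split depends on the relative slopes, which at a point are proportional to the elasticities.
Buyer share = εs/(εs + |εd|) = 3.7/(3.7 + 0.9) = 37/46; seller share = |εd|/(εs + |εd|) = 9/46.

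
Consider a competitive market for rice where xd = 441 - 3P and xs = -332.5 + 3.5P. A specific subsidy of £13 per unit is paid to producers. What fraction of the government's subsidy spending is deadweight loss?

DWL / government spending = 0.1

Pre-subsidy: 441 - 3P = -332.5 + 3.5P gives P* = 119, x* = 84.
With the subsidy, sellers receive Ps = Pb + 13 for each unit, where Pb is the price buyers pay.
Supply in terms of Pb becomes xs = -332.5 + 3.5(Pb + 13) = -287 + 3.5Pb. Setting this equal to demand: 441 - 3Pb = -287 + 3.5Pb, so Pb = 112.
Sellers receive Ps = 112 + 13 = 125; x' = 441 − 3·112 = 105.
ΔCS = ½(84 + 105)(119 − 112) = 661.5; ΔPS = ½(84 + 105)(125 − 119) = 567.
Government spending = 13 × 105 = 1365.
DWL = ½ × 13 × (105 − 84) = 136.5; fraction = 136.5 / 1365 = 0.1.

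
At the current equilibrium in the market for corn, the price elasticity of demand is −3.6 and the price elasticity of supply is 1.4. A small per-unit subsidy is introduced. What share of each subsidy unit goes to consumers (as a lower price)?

Consumer share = 0.28

For a small subsidy around the equilibrium, the benefit split depends on the relative slopes, which at a point are proportional to the elasticities.
Buyer share = εs/(εs + |εd|) = 1.4/(1.4 + 3.6) = 0.28; seller share = |εd|/(εs + |εd|) = 0.72.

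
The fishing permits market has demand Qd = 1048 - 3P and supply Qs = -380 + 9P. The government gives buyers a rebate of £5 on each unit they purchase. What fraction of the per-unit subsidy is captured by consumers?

Pre-subsidy: 1048 - 3P = -380 + 9P gives P* = 119, Q* = 691.
With the rebate, buyers effectively pay Pb = Ps − 5, where Ps is the price sellers receive.
Demand in terms of Ps becomes Qd = 1048 − 3(Ps − 5) = 1063 - 3Ps. Setting this equal to supply: 1063 - 3Ps = -380 + 9Ps, so Ps = 120.25.
Buyers pay Pb = 120.25 − 5 = 115.25; Q' = -380 + 9·120.25 = 702.25.
Buyers' price falls by P* − Pb = 119 − 115.25 = 3.75; sellers' price rises by Ps − P* = 120.25 − 119 = 1.25.
So consumers capture 3.75/5 = 0.75 of each unit of subsidy.

Consumer share = 0.75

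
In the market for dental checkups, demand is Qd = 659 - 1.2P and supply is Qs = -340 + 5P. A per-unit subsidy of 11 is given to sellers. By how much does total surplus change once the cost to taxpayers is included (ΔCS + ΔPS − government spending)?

Pre-subsidy: 659 - 1.2P = -340 + 5P gives P* = 4995/31, Q* = 14435/31.
With the subsidy, sellers receive Ps = Pb + 11 for each unit, where Pb is the price buyers pay.
Supply in terms of Pb becomes Qs = -340 + 5(Pb + 11) = -285 + 5Pb. Setting this equal to demand: 659 - 1.2Pb = -285 + 5Pb, so Pb = 4720/31.
Sellers receive Ps = 4720/31 + 11 = 5061/31; Q' = 659 − 1.2·(4720/31) = 14765/31.
ΔCS = ½(14435/31 + 14765/31)(4995/31 − 4720/31) = 4015000/961; ΔPS = ½(14435/31 + 14765/31)(5061/31 − 4995/31) = 963600/961.
Government spending = 11 × 14765/31 = 162415/31.
Net change = 4015000/961 + 963600/961 − 162415/31 = -1815/31. The loss equals the DWL triangle ½·11·330/31.

Net change in total surplus = -1815/31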